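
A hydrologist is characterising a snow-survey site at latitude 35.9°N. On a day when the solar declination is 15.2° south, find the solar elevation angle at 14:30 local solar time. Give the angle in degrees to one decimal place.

Hour angle H = 15° × (14.5 − 12) = 37.50°.
cos θ_z = sin φ sin δ + cos φ cos δ cos H = (0.5864)(-0.2622) + (0.8100)(0.9650)(0.7934) = 0.4664.
θ_z = arccos(0.4664) = 62.20°, so the elevation is 90° − 62.20° = 27.80°.

27.8°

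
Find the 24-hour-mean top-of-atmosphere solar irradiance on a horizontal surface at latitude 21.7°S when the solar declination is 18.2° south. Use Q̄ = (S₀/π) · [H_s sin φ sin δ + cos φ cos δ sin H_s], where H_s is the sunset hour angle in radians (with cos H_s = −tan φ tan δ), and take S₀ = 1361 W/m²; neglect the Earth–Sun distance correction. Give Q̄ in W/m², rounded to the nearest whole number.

464 W/m²

cos H_s = −tan(-21.7°) · tan(-18.2°) = -0.1308, so H_s = arccos(-0.1308) = 97.52°. In radians, H_s = 1.7020.
H_s sin φ sin δ = 1.7020 × -0.3697 × -0.3123 = 0.1965.
cos φ cos δ sin H_s = 0.9291 × 0.9500 × 0.9914 = 0.8751.
Q̄ = (1361/π) × (0.1965 + 0.8751) = 433.22 × 1.0716 = 464.24 W/m².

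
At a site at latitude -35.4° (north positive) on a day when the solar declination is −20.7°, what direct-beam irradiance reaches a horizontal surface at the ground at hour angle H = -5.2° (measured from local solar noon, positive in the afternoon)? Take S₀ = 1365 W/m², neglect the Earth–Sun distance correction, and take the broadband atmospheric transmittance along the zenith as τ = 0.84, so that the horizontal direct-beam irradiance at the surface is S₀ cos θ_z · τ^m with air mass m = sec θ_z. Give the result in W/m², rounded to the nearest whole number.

cos θ_z = sin φ sin δ + cos φ cos δ cos H = (-0.5793)(-0.3535) + (0.8151)(0.9354)(0.9959) = 0.9641.
Air mass m = 1/cos θ_z = 1/0.9641 = 1.037; τ^m = 0.84^1.037 = 0.8346.
Surface direct beam = 1365 × 0.9641 × 0.8346 = 1098.33 W/m².

1098 W/m²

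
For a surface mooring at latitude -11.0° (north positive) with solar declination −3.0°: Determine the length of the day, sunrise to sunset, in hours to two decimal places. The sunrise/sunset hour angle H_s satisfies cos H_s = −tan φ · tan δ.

12.08 hours

−tan φ tan δ = −(-0.1944)(-0.0524) = -0.0102; H_s = arccos(-0.0102) = 90.58°.
Day length = 2 H_s / 15° h⁻¹ = 181.16° / 15 = 12.077 h.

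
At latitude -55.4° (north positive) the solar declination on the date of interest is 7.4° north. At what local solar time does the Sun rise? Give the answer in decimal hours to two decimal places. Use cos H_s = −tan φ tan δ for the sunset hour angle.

6.72 h

The sunset hour angle satisfies cos H_s = −tan φ tan δ = 0.1883, giving H_s = 79.15°.
Sunrise is at 12 − H_s/15 = 12 − 5.277 = 6.723 h local solar time.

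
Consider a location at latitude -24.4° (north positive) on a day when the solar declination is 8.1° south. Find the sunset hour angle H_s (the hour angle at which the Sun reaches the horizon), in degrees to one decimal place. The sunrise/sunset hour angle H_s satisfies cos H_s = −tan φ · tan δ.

−tan φ tan δ = −(-0.4536)(-0.1423) = -0.0645; H_s = arccos(-0.0645) = 93.70°.

93.7°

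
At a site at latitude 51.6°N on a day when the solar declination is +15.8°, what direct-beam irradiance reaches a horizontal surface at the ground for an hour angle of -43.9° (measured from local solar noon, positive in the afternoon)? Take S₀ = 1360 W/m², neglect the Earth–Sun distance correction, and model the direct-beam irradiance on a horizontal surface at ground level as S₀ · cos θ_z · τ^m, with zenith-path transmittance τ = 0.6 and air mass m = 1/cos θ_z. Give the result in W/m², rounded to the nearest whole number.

With φ = 51.6°, δ = 15.8°, H = -43.90°: sin φ sin δ = 0.2134, cos φ cos δ cos H = 0.4307, so cos θ_z = 0.6441.
Air mass m = 1/cos θ_z = 1/0.6441 = 1.553; τ^m = 0.6^1.553 = 0.4523.
Surface direct beam = 1360 × 0.6441 × 0.4523 = 396.20 W/m².

396 W/m²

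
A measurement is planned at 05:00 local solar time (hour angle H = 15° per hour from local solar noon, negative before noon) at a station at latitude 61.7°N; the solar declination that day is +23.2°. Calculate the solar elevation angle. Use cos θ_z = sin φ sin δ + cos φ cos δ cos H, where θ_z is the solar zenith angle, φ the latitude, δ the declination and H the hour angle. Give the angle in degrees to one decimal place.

13.5°

Hour angle H = 15° × (5 − 12) = -105.00°.
cos θ_z = sin φ sin δ + cos φ cos δ cos H = (0.8805)(0.3939) + (0.4741)(0.9191)(-0.2588) = 0.2341.
θ_z = arccos(0.2341) = 76.46°, so the elevation is 90° − 76.46° = 13.54°.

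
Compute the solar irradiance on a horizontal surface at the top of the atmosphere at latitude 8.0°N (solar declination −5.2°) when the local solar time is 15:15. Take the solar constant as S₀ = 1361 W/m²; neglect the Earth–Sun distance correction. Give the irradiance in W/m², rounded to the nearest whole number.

Hour angle H = 15° × (15.25 − 12) = 48.75°.
cos θ_z = sin(8.0°) sin(-5.2°) + cos(8.0°) cos(-5.2°) cos(48.75°) = -0.0126 + 0.6502 = 0.6376.
Top-of-atmosphere irradiance = S₀ cos θ_z = 1361 × 0.6376 = 867.77 W/m².

868 W/m²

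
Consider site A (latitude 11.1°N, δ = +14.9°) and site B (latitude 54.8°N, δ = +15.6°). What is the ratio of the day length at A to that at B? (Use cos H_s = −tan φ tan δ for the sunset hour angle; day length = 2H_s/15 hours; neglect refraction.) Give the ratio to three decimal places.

A: H_s = arccos(−tan 11.1° · tan 14.9°) = 92.99°, so 2H_s/15 = 12.3987 h.
B: H_s = arccos(−tan 54.8° · tan 15.6°) = 113.32°, so 2H_s/15 = 15.1093 h.
Ratio A/B = 12.3987 / 15.1093 = 0.8206.

0.821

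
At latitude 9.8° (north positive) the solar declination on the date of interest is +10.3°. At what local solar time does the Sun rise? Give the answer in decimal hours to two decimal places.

The sunset hour angle satisfies cos H_s = −tan φ tan δ = -0.0314, giving H_s = 91.80°.
Sunrise is at 12 − H_s/15 = 12 − 6.120 = 5.880 h local solar time.

5.88 h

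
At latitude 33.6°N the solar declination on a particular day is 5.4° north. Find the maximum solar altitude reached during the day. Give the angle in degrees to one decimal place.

61.8°

At local solar noon the hour angle is zero, so the elevation is 90° − |φ − δ| = 90° − |33.6° − (5.4°)| = 90° − 28.2° = 61.8°.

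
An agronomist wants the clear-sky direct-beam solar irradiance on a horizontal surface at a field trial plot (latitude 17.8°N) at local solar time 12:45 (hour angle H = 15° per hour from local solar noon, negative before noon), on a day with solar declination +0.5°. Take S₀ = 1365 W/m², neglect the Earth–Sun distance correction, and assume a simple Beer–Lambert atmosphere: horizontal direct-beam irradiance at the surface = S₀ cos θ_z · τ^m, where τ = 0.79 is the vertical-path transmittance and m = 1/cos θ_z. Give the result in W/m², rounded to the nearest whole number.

Hour angle H = 15° × (12.75 − 12) = 11.25°.
cos θ_z = sin(17.8°) sin(0.5°) + cos(17.8°) cos(0.5°) cos(11.25°) = 0.0027 + 0.9338 = 0.9365.
Air mass m = 1/cos θ_z = 1/0.9365 = 1.068; τ^m = 0.79^1.068 = 0.7774.
Surface direct beam = 1365 × 0.9365 × 0.7774 = 993.77 W/m².

994 W/m²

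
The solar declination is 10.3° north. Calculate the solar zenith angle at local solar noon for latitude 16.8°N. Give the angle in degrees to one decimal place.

6.5°

At local solar noon the hour angle is zero, so the zenith angle is |φ − δ| = |16.8° − (10.3°)| = 6.5°.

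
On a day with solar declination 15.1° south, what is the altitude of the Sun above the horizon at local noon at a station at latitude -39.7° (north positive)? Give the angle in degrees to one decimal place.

At local solar noon the hour angle is zero, so the elevation is 90° − |φ − δ| = 90° − |-39.7° − (-15.1°)| = 90° − 24.6° = 65.4°.

65.4°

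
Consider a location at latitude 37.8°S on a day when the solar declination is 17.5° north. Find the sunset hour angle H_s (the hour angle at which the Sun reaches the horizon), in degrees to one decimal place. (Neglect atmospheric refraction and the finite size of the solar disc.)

cos H_s = −tan(-37.8°) · tan(17.5°) = 0.2446, so H_s = arccos(0.2446) = 75.84°.

75.8°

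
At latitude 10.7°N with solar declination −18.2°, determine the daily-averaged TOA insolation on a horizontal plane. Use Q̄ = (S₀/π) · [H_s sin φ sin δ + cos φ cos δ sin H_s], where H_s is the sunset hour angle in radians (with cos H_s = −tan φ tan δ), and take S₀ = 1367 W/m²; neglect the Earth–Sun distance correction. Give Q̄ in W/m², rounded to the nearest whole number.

367 W/m²

The sunset hour angle satisfies cos H_s = −tan φ tan δ = 0.0621, giving H_s = 86.44°. In radians, H_s = 1.5087.
H_s sin φ sin δ = 1.5087 × 0.1857 × -0.3123 = -0.0875.
cos φ cos δ sin H_s = 0.9826 × 0.9500 × 0.9981 = 0.9317.
Q̄ = (1367/π) × (-0.0875 + 0.9317) = 435.13 × 0.8442 = 367.34 W/m².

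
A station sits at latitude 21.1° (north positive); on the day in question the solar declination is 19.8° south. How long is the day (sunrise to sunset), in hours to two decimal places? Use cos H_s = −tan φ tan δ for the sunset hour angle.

The sunset hour angle satisfies cos H_s = −tan φ tan δ = 0.1389, giving H_s = 82.02°.
Day length = 2 H_s / 15° h⁻¹ = 164.04° / 15 = 10.936 h.

10.94 hours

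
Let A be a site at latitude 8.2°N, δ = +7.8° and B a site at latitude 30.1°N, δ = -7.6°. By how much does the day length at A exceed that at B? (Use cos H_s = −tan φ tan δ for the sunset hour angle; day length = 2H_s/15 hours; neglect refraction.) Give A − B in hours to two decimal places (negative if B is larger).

A: H_s = arccos(−tan 8.2° · tan 7.8°) = 91.13°, so 2H_s/15 = 12.1507 h.
B: H_s = arccos(−tan 30.1° · tan -7.6°) = 85.56°, so 2H_s/15 = 11.4080 h.
A − B = 12.1507 − 11.4080 = 0.7427 h.

+0.74 h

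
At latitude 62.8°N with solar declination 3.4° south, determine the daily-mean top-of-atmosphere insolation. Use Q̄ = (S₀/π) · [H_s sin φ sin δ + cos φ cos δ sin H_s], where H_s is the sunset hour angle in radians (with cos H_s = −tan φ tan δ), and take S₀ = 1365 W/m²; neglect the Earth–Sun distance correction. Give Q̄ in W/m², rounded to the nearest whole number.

−tan φ tan δ = −(1.9458)(-0.0594) = 0.1156; H_s = arccos(0.1156) = 83.36°. In radians, H_s = 1.4549.
H_s sin φ sin δ = 1.4549 × 0.8894 × -0.0593 = -0.0767.
cos φ cos δ sin H_s = 0.4571 × 0.9982 × 0.9933 = 0.4532.
Q̄ = (1365/π) × (-0.0767 + 0.4532) = 434.49 × 0.3765 = 163.59 W/m².

164 W/m²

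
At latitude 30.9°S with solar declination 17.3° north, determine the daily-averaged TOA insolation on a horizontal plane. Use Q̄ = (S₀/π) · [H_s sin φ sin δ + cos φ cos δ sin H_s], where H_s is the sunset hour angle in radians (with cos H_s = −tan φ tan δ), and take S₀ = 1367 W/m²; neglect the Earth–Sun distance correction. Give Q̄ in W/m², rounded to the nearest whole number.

−tan φ tan δ = −(-0.5985)(0.3115) = 0.1864; H_s = arccos(0.1864) = 79.26°. In radians, H_s = 1.3833.
H_s sin φ sin δ = 1.3833 × -0.5135 × 0.2974 = -0.2113.
cos φ cos δ sin H_s = 0.8581 × 0.9548 × 0.9825 = 0.8050.
Q̄ = (1367/π) × (-0.2113 + 0.8050) = 435.13 × 0.5937 = 258.34 W/m².

258 W/m²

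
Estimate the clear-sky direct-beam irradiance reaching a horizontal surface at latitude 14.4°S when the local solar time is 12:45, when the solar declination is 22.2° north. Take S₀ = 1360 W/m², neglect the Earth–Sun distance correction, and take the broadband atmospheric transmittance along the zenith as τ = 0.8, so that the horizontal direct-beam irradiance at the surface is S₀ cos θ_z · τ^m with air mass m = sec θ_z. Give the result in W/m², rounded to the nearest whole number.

Hour angle H = 15° × (12.75 − 12) = 11.25°.
With φ = -14.4°, δ = 22.2°, H = 11.25°: sin φ sin δ = -0.0940, cos φ cos δ cos H = 0.8796, so cos θ_z = 0.7856.
Air mass m = 1/cos θ_z = 1/0.7856 = 1.273; τ^m = 0.8^1.273 = 0.7527.
Surface direct beam = 1360 × 0.7856 × 0.7527 = 804.20 W/m².

804 W/m²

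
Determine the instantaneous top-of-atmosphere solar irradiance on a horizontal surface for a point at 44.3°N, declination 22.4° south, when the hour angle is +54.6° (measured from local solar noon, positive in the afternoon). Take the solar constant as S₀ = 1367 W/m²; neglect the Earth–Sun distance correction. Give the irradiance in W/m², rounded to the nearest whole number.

cos θ_z = sin φ sin δ + cos φ cos δ cos H = (0.6984)(-0.3811) + (0.7157)(0.9245)(0.5793) = 0.1171.
Top-of-atmosphere irradiance = S₀ cos θ_z = 1367 × 0.1171 = 160.08 W/m².

160 W/m²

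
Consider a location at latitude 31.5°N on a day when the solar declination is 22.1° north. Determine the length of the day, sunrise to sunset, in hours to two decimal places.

13.92 hours

cos H_s = −tan(31.5°) · tan(22.1°) = -0.2488, so H_s = arccos(-0.2488) = 104.41°.
Day length = 2 H_s / 15° h⁻¹ = 208.82° / 15 = 13.921 h.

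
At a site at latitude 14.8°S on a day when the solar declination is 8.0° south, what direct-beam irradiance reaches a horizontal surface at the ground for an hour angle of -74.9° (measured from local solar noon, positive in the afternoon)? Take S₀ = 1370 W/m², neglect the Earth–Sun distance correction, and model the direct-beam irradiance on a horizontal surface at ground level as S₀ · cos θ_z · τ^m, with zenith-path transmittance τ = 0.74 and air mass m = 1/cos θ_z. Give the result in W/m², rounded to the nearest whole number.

cos θ_z = sin φ sin δ + cos φ cos δ cos H = (-0.2554)(-0.1392) + (0.9668)(0.9903)(0.2605) = 0.2850.
Air mass m = 1/cos θ_z = 1/0.2850 = 3.509; τ^m = 0.74^3.509 = 0.3476.
Surface direct beam = 1370 × 0.2850 × 0.3476 = 135.72 W/m².

136 W/m²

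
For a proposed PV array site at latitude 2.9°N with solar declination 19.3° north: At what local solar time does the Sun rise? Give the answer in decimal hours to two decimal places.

cos H_s = −tan(2.9°) · tan(19.3°) = -0.0177, so H_s = arccos(-0.0177) = 91.01°.
Sunrise is at 12 − H_s/15 = 12 − 6.067 = 5.933 h local solar time.

5.93 h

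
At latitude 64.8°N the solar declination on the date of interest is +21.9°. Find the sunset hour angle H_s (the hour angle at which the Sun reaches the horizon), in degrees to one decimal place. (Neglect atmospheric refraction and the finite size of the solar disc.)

148.7°

cos H_s = −tan(64.8°) · tan(21.9°) = -0.8543, so H_s = arccos(-0.8543) = 148.68°.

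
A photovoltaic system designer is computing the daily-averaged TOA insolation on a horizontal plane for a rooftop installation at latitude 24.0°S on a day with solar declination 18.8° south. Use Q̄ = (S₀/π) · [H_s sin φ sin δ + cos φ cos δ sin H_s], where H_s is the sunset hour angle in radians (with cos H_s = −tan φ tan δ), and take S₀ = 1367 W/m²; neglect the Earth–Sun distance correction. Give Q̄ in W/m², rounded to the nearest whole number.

cos H_s = −tan(-24.0°) · tan(-18.8°) = -0.1516, so H_s = arccos(-0.1516) = 98.72°. In radians, H_s = 1.7230.
H_s sin φ sin δ = 1.7230 × -0.4067 × -0.3223 = 0.2258.
cos φ cos δ sin H_s = 0.9135 × 0.9466 × 0.9884 = 0.8547.
Q̄ = (1367/π) × (0.2258 + 0.8547) = 435.13 × 1.0805 = 470.16 W/m².

470 W/m²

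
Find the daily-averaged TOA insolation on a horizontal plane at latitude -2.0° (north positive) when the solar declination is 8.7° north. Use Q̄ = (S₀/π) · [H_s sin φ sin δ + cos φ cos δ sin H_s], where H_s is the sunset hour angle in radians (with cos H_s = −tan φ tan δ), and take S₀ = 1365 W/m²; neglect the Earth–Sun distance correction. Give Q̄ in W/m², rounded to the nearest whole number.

426 W/m²

The sunset hour angle satisfies cos H_s = −tan φ tan δ = 0.0053, giving H_s = 89.70°. In radians, H_s = 1.5656.
H_s sin φ sin δ = 1.5656 × -0.0349 × 0.1513 = -0.0083.
cos φ cos δ sin H_s = 0.9994 × 0.9885 × 1.0000 = 0.9879.
Q̄ = (1365/π) × (-0.0083 + 0.9879) = 434.49 × 0.9796 = 425.63 W/m².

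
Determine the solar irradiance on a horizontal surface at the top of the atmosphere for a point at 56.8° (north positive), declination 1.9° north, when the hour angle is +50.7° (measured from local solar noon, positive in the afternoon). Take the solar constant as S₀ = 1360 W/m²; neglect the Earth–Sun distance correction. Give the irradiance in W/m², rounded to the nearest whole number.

cos θ_z = sin φ sin δ + cos φ cos δ cos H = (0.8368)(0.0332) + (0.5476)(0.9995)(0.6334) = 0.3745.
Top-of-atmosphere irradiance = S₀ cos θ_z = 1360 × 0.3745 = 509.32 W/m².

509 W/m²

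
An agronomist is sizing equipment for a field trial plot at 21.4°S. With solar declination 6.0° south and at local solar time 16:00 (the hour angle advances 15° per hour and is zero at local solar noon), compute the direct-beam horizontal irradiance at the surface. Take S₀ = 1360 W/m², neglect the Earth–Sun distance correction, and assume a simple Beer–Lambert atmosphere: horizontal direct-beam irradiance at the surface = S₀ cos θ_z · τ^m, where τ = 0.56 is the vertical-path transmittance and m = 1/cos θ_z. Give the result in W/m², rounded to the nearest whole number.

214 W/m²

Hour angle H = 15° × (16 − 12) = 60.00°.
With φ = -21.4°, δ = -6.0°, H = 60.00°: sin φ sin δ = 0.0381, cos φ cos δ cos H = 0.4630, so cos θ_z = 0.5011.
Air mass m = 1/cos θ_z = 1/0.5011 = 1.996; τ^m = 0.56^1.996 = 0.3143.
Surface direct beam = 1360 × 0.5011 × 0.3143 = 214.19 W/m².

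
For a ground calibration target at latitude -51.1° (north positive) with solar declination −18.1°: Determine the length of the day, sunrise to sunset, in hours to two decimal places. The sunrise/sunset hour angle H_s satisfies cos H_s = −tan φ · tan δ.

15.19 hours

−tan φ tan δ = −(-1.2393)(-0.3269) = -0.4051; H_s = arccos(-0.4051) = 113.90°.
Day length = 2 H_s / 15° h⁻¹ = 227.80° / 15 = 15.187 h.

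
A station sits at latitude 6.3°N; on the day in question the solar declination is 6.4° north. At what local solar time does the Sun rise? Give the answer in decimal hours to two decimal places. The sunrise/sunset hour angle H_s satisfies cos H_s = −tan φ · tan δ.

cos H_s = −tan(6.3°) · tan(6.4°) = -0.0124, so H_s = arccos(-0.0124) = 90.71°.
Sunrise is at 12 − H_s/15 = 12 − 6.047 = 5.953 h local solar time.

5.95 h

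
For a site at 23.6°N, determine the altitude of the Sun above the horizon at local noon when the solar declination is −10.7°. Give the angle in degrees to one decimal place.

55.7°

At local solar noon the hour angle is zero, so the elevation is 90° − |φ − δ| = 90° − |23.6° − (-10.7°)| = 90° − 34.3° = 55.7°.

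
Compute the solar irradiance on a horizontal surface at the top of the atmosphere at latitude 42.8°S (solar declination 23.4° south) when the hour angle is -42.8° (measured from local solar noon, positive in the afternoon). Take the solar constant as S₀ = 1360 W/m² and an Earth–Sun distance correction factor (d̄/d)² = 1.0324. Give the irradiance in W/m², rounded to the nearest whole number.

cos θ_z = sin(-42.8°) sin(-23.4°) + cos(-42.8°) cos(-23.4°) cos(-42.80°) = 0.2698 + 0.4941 = 0.7639.
Top-of-atmosphere irradiance = S₀ (d̄/d)² cos θ_z = 1360 × 1.0324 × 0.7639 = 1072.56 W/m².

1073 W/m²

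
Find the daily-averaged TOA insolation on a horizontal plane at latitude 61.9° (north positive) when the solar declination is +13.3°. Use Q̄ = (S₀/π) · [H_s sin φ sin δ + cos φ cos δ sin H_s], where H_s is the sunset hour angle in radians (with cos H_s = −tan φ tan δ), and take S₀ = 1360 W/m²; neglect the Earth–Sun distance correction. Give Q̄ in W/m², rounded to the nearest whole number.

−tan φ tan δ = −(1.8728)(0.2364) = -0.4427; H_s = arccos(-0.4427) = 116.28°. In radians, H_s = 2.0295.
H_s sin φ sin δ = 2.0295 × 0.8821 × 0.2300 = 0.4118.
cos φ cos δ sin H_s = 0.4710 × 0.9732 × 0.8966 = 0.4110.
Q̄ = (1360/π) × (0.4118 + 0.4110) = 432.90 × 0.8228 = 356.19 W/m².

356 W/m²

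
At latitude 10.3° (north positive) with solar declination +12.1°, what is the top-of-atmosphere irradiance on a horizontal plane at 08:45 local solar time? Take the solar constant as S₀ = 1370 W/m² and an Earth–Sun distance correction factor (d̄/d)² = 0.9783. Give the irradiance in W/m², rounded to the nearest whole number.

Hour angle H = 15° × (8.75 − 12) = -48.75°.
cos θ_z = sin(10.3°) sin(12.1°) + cos(10.3°) cos(12.1°) cos(-48.75°) = 0.0375 + 0.6343 = 0.6718.
Top-of-atmosphere irradiance = S₀ (d̄/d)² cos θ_z = 1370 × 0.9783 × 0.6718 = 900.39 W/m².

900 W/m²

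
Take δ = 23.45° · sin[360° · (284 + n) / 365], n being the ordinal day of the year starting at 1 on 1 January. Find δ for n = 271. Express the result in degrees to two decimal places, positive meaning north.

-3.02°

360 × (284 + 271) / 365 = 547.397°; sin(547.397°) = -0.1287.
δ = 23.45 × -0.1287 = -3.018° ≈ -3.02°.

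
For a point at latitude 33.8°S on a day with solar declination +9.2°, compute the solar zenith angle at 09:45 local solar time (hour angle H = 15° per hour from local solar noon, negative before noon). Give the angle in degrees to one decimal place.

Hour angle H = 15° × (9.75 − 12) = -33.75°.
cos θ_z = sin(-33.8°) sin(9.2°) + cos(-33.8°) cos(9.2°) cos(-33.75°) = -0.0889 + 0.6821 = 0.5932.
θ_z = arccos(0.5932) = 53.62°.

53.6°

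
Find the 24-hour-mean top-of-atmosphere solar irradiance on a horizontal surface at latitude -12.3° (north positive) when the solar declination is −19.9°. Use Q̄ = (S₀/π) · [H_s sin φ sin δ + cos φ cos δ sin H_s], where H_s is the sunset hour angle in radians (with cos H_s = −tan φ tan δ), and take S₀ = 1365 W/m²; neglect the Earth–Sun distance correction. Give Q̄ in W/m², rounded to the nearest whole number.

450 W/m²

cos H_s = −tan(-12.3°) · tan(-19.9°) = -0.0789, so H_s = arccos(-0.0789) = 94.53°. In radians, H_s = 1.6499.
H_s sin φ sin δ = 1.6499 × -0.2130 × -0.3404 = 0.1196.
cos φ cos δ sin H_s = 0.9770 × 0.9403 × 0.9969 = 0.9158.
Q̄ = (1365/π) × (0.1196 + 0.9158) = 434.49 × 1.0354 = 449.87 W/m².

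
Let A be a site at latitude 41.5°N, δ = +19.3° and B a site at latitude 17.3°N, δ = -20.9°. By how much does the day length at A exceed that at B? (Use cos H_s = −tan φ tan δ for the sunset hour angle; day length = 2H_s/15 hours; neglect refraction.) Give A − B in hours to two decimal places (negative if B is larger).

A: H_s = arccos(−tan 41.5° · tan 19.3°) = 108.05°, so 2H_s/15 = 14.4067 h.
B: H_s = arccos(−tan 17.3° · tan -20.9°) = 83.17°, so 2H_s/15 = 11.0893 h.
A − B = 14.4067 − 11.0893 = 3.3174 h.

+3.32 h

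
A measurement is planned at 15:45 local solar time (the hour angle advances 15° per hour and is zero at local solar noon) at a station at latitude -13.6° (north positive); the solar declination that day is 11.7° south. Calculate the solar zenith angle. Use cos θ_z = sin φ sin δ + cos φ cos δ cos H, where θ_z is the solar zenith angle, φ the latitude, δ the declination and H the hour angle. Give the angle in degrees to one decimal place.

54.8°

Hour angle H = 15° × (15.75 − 12) = 56.25°.
cos θ_z = sin φ sin δ + cos φ cos δ cos H = (-0.2351)(-0.2028) + (0.9720)(0.9792)(0.5556) = 0.5765.
θ_z = arccos(0.5765) = 54.80°.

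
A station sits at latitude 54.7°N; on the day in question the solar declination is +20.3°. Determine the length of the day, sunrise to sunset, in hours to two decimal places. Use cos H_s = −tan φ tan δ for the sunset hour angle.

16.20 hours

cos H_s = −tan(54.7°) · tan(20.3°) = -0.5224, so H_s = arccos(-0.5224) = 121.49°.
Day length = 2 H_s / 15° h⁻¹ = 242.98° / 15 = 16.199 h.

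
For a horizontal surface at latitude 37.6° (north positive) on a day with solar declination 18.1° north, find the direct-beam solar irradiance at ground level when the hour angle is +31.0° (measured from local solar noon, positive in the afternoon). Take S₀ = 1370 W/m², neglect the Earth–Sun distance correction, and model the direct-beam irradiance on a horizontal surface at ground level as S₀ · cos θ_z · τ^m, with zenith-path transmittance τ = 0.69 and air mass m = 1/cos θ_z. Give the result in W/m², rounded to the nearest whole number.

734 W/m²

cos θ_z = sin φ sin δ + cos φ cos δ cos H = (0.6101)(0.3107) + (0.7923)(0.9505)(0.8572) = 0.8351.
Air mass m = 1/cos θ_z = 1/0.8351 = 1.197; τ^m = 0.69^1.197 = 0.6414.
Surface direct beam = 1370 × 0.8351 × 0.6414 = 733.82 W/m².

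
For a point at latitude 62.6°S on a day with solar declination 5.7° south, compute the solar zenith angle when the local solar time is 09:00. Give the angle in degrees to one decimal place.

Hour angle H = 15° × (9 − 12) = -45.00°.
cos θ_z = sin(-62.6°) sin(-5.7°) + cos(-62.6°) cos(-5.7°) cos(-45.00°) = 0.0882 + 0.3238 = 0.4120.
θ_z = arccos(0.4120) = 65.67°.

65.7°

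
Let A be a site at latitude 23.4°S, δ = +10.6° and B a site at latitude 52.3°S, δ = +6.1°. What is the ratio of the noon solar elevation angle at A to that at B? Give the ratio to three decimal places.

A: 90° − |-23.4 − (10.6)| = 56.00°.
B: 90° − |-52.3 − (6.1)| = 31.60°.
Ratio A/B = 56.0000 / 31.6000 = 1.7722.

1.772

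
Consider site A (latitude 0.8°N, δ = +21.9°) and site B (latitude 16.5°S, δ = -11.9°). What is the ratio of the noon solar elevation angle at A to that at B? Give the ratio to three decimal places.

0.807

A: 90° − |0.8 − (21.9)| = 68.90°.
B: 90° − |-16.5 − (-11.9)| = 85.40°.
Ratio A/B = 68.9000 / 85.4000 = 0.8068.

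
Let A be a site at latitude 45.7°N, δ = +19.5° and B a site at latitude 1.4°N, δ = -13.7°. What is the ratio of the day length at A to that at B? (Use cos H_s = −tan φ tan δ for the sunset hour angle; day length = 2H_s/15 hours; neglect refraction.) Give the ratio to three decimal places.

1.241

A: H_s = arccos(−tan 45.7° · tan 19.5°) = 111.28°, so 2H_s/15 = 14.8373 h.
B: H_s = arccos(−tan 1.4° · tan -13.7°) = 89.66°, so 2H_s/15 = 11.9547 h.
Ratio A/B = 14.8373 / 11.9547 = 1.2411.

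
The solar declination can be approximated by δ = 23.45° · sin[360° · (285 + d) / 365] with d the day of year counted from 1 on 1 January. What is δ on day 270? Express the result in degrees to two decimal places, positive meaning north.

360 × (285 + 270) / 365 = 547.397°; sin(547.397°) = -0.1287.
δ = 23.45 × -0.1287 = -3.018° ≈ -3.02°.

-3.02°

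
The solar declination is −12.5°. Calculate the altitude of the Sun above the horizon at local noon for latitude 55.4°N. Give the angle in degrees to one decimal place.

At local solar noon the hour angle is zero, so the elevation is 90° − |φ − δ| = 90° − |55.4° − (-12.5°)| = 90° − 67.9° = 22.1°.

22.1°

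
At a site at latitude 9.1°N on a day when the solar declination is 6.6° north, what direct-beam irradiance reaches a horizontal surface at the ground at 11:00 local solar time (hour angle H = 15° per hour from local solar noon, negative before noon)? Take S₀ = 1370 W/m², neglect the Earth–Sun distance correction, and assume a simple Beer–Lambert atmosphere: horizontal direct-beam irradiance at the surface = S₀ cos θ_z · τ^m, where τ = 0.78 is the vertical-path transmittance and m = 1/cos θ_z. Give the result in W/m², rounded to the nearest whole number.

Hour angle H = 15° × (11 − 12) = -15.00°.
cos θ_z = sin(9.1°) sin(6.6°) + cos(9.1°) cos(6.6°) cos(-15.00°) = 0.0182 + 0.9474 = 0.9656.
Air mass m = 1/cos θ_z = 1/0.9656 = 1.036; τ^m = 0.78^1.036 = 0.7731.
Surface direct beam = 1370 × 0.9656 × 0.7731 = 1022.71 W/m².

1023 W/m²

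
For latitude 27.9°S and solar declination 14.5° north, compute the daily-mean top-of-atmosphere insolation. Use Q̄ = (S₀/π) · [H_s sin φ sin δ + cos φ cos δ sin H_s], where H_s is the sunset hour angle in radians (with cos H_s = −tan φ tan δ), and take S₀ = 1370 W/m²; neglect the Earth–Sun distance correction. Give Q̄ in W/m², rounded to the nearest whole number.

The sunset hour angle satisfies cos H_s = −tan φ tan δ = 0.1369, giving H_s = 82.13°. In radians, H_s = 1.4334.
H_s sin φ sin δ = 1.4334 × -0.4679 × 0.2504 = -0.1679.
cos φ cos δ sin H_s = 0.8838 × 0.9681 × 0.9906 = 0.8476.
Q̄ = (1370/π) × (-0.1679 + 0.8476) = 436.08 × 0.6797 = 296.40 W/m².

296 W/m²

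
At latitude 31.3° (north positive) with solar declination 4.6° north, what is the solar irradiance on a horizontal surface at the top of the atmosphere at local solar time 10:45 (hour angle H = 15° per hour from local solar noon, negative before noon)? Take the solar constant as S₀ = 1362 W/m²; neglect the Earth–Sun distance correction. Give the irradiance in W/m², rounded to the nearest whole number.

1155 W/m²

Hour angle H = 15° × (10.75 − 12) = -18.75°.
cos θ_z = sin φ sin δ + cos φ cos δ cos H = (0.5195)(0.0802) + (0.8545)(0.9968)(0.9469) = 0.8482.
Top-of-atmosphere irradiance = S₀ cos θ_z = 1362 × 0.8482 = 1155.25 W/m².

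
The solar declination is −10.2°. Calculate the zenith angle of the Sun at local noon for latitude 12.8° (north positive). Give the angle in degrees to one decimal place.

23.0°

At local solar noon the hour angle is zero, so the zenith angle is |φ − δ| = |12.8° − (-10.2°)| = 23.0°.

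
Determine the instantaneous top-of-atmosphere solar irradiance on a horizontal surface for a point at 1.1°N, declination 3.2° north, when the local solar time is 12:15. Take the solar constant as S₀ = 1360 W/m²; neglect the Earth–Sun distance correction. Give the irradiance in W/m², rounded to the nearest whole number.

Hour angle H = 15° × (12.25 − 12) = 3.75°.
With φ = 1.1°, δ = 3.2°, H = 3.75°: sin φ sin δ = 0.0011, cos φ cos δ cos H = 0.9961, so cos θ_z = 0.9972.
Top-of-atmosphere irradiance = S₀ cos θ_z = 1360 × 0.9972 = 1356.19 W/m².

1356 W/m²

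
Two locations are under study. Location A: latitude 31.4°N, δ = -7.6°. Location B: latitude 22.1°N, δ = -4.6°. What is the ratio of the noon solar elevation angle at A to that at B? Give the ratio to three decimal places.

0.806

A: 90° − |31.4 − (-7.6)| = 51.00°.
B: 90° − |22.1 − (-4.6)| = 63.30°.
Ratio A/B = 51.0000 / 63.3000 = 0.8057.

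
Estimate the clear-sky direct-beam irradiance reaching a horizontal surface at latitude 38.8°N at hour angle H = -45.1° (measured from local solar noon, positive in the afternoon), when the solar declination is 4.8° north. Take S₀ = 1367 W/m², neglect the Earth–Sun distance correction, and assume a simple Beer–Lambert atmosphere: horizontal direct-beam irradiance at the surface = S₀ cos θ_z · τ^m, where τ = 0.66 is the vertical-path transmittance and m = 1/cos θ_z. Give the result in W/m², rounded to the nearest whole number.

411 W/m²

cos θ_z = sin φ sin δ + cos φ cos δ cos H = (0.6266)(0.0837) + (0.7793)(0.9965)(0.7059) = 0.6006.
Air mass m = 1/cos θ_z = 1/0.6006 = 1.665; τ^m = 0.66^1.665 = 0.5007.
Surface direct beam = 1367 × 0.6006 × 0.5007 = 411.08 W/m².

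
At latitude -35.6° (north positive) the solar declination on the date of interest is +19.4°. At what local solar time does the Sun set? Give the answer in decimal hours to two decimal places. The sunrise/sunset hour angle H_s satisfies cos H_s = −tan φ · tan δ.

17.03 h

The sunset hour angle satisfies cos H_s = −tan φ tan δ = 0.2521, giving H_s = 75.40°.
Sunset is at 12 + H_s/15 = 12 + 5.027 = 17.027 h local solar time.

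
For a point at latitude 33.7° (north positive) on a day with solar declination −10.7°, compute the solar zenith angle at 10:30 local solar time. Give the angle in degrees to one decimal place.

49.3°

Hour angle H = 15° × (10.5 − 12) = -22.50°.
With φ = 33.7°, δ = -10.7°, H = -22.50°: sin φ sin δ = -0.1030, cos φ cos δ cos H = 0.7553, so cos θ_z = 0.6523.
θ_z = arccos(0.6523) = 49.28°.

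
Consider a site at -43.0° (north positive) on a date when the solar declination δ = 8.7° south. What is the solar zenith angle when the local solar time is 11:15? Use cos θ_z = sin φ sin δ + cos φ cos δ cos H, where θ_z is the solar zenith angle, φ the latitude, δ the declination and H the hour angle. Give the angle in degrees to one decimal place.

Hour angle H = 15° × (11.25 − 12) = -11.25°.
With φ = -43.0°, δ = -8.7°, H = -11.25°: sin φ sin δ = 0.1032, cos φ cos δ cos H = 0.7090, so cos θ_z = 0.8122.
θ_z = arccos(0.8122) = 35.69°.

35.7°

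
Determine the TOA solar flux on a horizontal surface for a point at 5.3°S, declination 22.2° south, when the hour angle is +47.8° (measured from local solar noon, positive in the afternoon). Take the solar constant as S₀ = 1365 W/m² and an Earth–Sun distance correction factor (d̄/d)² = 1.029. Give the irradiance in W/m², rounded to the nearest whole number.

cos θ_z = sin φ sin δ + cos φ cos δ cos H = (-0.0924)(-0.3778) + (0.9957)(0.9259)(0.6717) = 0.6542.
Top-of-atmosphere irradiance = S₀ (d̄/d)² cos θ_z = 1365 × 1.029 × 0.6542 = 918.88 W/m².

919 W/m²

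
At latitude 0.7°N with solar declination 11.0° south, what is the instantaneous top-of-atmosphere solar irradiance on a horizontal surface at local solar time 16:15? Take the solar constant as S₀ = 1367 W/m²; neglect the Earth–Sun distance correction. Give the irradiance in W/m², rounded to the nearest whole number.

Hour angle H = 15° × (16.25 − 12) = 63.75°.
With φ = 0.7°, δ = -11.0°, H = 63.75°: sin φ sin δ = -0.0023, cos φ cos δ cos H = 0.4341, so cos θ_z = 0.4318.
Top-of-atmosphere irradiance = S₀ cos θ_z = 1367 × 0.4318 = 590.27 W/m².

590 W/m²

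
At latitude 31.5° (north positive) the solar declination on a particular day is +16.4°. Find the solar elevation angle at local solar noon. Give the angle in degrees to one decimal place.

At local solar noon the hour angle is zero, so the elevation is 90° − |φ − δ| = 90° − |31.5° − (16.4°)| = 90° − 15.1° = 74.9°.

74.9°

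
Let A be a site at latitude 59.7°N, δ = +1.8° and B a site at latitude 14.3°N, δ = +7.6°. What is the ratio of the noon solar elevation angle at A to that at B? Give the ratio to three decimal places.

0.385

A: 90° − |59.7 − (1.8)| = 32.10°.
B: 90° − |14.3 − (7.6)| = 83.30°.
Ratio A/B = 32.1000 / 83.3000 = 0.3854.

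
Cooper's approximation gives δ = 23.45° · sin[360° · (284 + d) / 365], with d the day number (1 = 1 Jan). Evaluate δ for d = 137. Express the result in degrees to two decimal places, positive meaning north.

+19.26°

360 × (284 + 137) / 365 = 415.233°; sin(415.233°) = 0.8215.
δ = 23.45 × 0.8215 = 19.264° ≈ +19.26°.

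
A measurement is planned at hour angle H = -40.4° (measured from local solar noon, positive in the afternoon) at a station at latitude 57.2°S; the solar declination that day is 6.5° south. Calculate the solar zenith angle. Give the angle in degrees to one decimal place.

cos θ_z = sin φ sin δ + cos φ cos δ cos H = (-0.8406)(-0.1132) + (0.5417)(0.9936)(0.7615) = 0.5050.
θ_z = arccos(0.5050) = 59.67°.

59.7°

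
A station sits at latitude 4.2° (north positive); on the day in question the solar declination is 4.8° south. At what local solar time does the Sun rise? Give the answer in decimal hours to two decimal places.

cos H_s = −tan(4.2°) · tan(-4.8°) = 0.0062, so H_s = arccos(0.0062) = 89.64°.
Sunrise is at 12 − H_s/15 = 12 − 5.976 = 6.024 h local solar time.

6.02 h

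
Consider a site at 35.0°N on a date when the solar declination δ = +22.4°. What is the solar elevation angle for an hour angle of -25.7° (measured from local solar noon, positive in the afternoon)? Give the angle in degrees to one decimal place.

64.3°

With φ = 35.0°, δ = 22.4°, H = -25.70°: sin φ sin δ = 0.2186, cos φ cos δ cos H = 0.6824, so cos θ_z = 0.9010.
θ_z = arccos(0.9010) = 25.71°, so the elevation is 90° − 25.71° = 64.29°.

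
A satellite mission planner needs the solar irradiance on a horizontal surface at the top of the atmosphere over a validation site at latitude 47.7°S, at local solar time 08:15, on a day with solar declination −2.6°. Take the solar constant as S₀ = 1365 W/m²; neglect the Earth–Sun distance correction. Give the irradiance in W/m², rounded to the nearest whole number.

Hour angle H = 15° × (8.25 − 12) = -56.25°.
cos θ_z = sin(-47.7°) sin(-2.6°) + cos(-47.7°) cos(-2.6°) cos(-56.25°) = 0.0336 + 0.3735 = 0.4071.
Top-of-atmosphere irradiance = S₀ cos θ_z = 1365 × 0.4071 = 555.69 W/m².

556 W/m²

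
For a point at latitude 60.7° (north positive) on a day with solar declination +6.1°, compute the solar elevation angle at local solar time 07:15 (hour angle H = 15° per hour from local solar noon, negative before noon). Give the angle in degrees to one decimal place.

14.4°

Hour angle H = 15° × (7.25 − 12) = -71.25°.
With φ = 60.7°, δ = 6.1°, H = -71.25°: sin φ sin δ = 0.0927, cos φ cos δ cos H = 0.1564, so cos θ_z = 0.2491.
θ_z = arccos(0.2491) = 75.58°, so the elevation is 90° − 75.58° = 14.42°.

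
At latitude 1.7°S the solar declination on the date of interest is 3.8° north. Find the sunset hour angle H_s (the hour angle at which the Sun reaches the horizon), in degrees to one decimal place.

cos H_s = −tan(-1.7°) · tan(3.8°) = 0.0020, so H_s = arccos(0.0020) = 89.89°.

89.9°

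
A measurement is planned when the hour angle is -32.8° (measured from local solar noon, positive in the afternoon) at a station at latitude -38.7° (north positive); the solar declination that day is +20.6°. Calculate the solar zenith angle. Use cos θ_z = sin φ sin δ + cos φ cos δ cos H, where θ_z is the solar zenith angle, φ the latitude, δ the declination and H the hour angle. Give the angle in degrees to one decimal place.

cos θ_z = sin φ sin δ + cos φ cos δ cos H = (-0.6252)(0.3518) + (0.7804)(0.9361)(0.8406) = 0.3941.
θ_z = arccos(0.3941) = 66.79°.

66.8°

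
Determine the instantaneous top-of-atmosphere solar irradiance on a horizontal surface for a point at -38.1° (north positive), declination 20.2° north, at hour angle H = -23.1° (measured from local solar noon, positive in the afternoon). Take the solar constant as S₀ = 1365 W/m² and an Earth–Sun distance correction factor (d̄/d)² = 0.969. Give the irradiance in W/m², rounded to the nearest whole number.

cos θ_z = sin(-38.1°) sin(20.2°) + cos(-38.1°) cos(20.2°) cos(-23.10°) = -0.2131 + 0.6793 = 0.4662.
Top-of-atmosphere irradiance = S₀ (d̄/d)² cos θ_z = 1365 × 0.969 × 0.4662 = 616.64 W/m².

617 W/m²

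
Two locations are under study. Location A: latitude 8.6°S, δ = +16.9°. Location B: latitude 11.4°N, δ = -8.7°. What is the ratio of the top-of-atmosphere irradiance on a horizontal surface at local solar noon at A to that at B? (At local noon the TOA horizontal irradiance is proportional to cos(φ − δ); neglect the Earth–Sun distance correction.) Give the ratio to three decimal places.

A: cos θ_z = cos(-8.6° − (16.9°)) = 0.9026.
B: cos θ_z = cos(11.4° − (-8.7°)) = 0.9391.
Ratio A/B = 0.9026 / 0.9391 = 0.9611.

0.961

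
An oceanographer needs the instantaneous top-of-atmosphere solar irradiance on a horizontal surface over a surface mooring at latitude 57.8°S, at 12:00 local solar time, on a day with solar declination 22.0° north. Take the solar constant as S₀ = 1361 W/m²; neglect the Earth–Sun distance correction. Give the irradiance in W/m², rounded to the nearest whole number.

241 W/m²

Hour angle H = 15° × (12 − 12) = 0.00°.
cos θ_z = sin(-57.8°) sin(22.0°) + cos(-57.8°) cos(22.0°) cos(0.00°) = -0.3170 + 0.4941 = 0.1771.
Top-of-atmosphere irradiance = S₀ cos θ_z = 1361 × 0.1771 = 241.03 W/m².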